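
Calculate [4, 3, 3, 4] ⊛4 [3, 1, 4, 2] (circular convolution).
Use y[k] = Σ_j u[j]·v[(k-j) mod 4]. y[0] = 4×3 + 3×2 + 3×4 + 4×1 = 34; y[1] = 4×1 + 3×3 + 3×2 + 4×4 = 35; y[2] = 4×4 + 3×1 + 3×3 + 4×2 = 36; y[3] = 4×2 + 3×4 + 3×1 + 4×3 = 35. Result: [34, 35, 36, 35]

[34, 35, 36, 35]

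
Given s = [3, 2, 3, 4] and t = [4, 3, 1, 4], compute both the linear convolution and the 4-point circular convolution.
Linear: y_lin[0] = 3×4 = 12; y_lin[1] = 3×3 + 2×4 = 17; y_lin[2] = 3×1 + 2×3 + 3×4 = 21; y_lin[3] = 3×4 + 2×1 + 3×3 + 4×4 = 39; y_lin[4] = 2×4 + 3×1 + 4×3 = 23; y_lin[5] = 3×4 + 4×1 = 16; y_lin[6] = 4×4 = 16 → [12, 17, 21, 39, 23, 16, 16]. Circular (length 4): y[0] = 3×4 + 2×4 + 3×1 + 4×3 = 35; y[1] = 3×3 + 2×4 + 3×4 + 4×1 = 33; y[2] = 3×1 + 2×3 + 3×4 + 4×4 = 37; y[3] = 3×4 + 2×1 + 3×3 + 4×4 = 39 → [35, 33, 37, 39]

Linear: [12, 17, 21, 39, 23, 16, 16], Circular: [35, 33, 37, 39]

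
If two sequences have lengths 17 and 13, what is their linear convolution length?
Linear/full convolution length: m + n - 1 = 17 + 13 - 1 = 29

29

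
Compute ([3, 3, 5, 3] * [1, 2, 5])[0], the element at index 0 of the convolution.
Use y[k] = Σ_i a[i]·b[k-i] at k=0. y[0] = 3×1 = 3

3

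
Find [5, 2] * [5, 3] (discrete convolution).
y[0] = 5×5 = 25; y[1] = 5×3 + 2×5 = 25; y[2] = 2×3 = 6

[25, 25, 6]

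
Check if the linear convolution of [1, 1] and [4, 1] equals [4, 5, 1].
Recompute linear convolution of [1, 1] and [4, 1]: y[0] = 1×4 = 4; y[1] = 1×1 + 1×4 = 5; y[2] = 1×1 = 1 → [4, 5, 1]. Given [4, 5, 1] matches, so answer: Yes

Yes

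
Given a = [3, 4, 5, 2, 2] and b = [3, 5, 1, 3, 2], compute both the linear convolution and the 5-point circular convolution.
Linear: y_lin[0] = 3×3 = 9; y_lin[1] = 3×5 + 4×3 = 27; y_lin[2] = 3×1 + 4×5 + 5×3 = 38; y_lin[3] = 3×3 + 4×1 + 5×5 + 2×3 = 44; y_lin[4] = 3×2 + 4×3 + 5×1 + 2×5 + 2×3 = 39; y_lin[5] = 4×2 + 5×3 + 2×1 + 2×5 = 35; y_lin[6] = 5×2 + 2×3 + 2×1 = 18; y_lin[7] = 2×2 + 2×3 = 10; y_lin[8] = 2×2 = 4 → [9, 27, 38, 44, 39, 35, 18, 10, 4]. Circular (length 5): y[0] = 3×3 + 4×2 + 5×3 + 2×1 + 2×5 = 44; y[1] = 3×5 + 4×3 + 5×2 + 2×3 + 2×1 = 45; y[2] = 3×1 + 4×5 + 5×3 + 2×2 + 2×3 = 48; y[3] = 3×3 + 4×1 + 5×5 + 2×3 + 2×2 = 48; y[4] = 3×2 + 4×3 + 5×1 + 2×5 + 2×3 = 39 → [44, 45, 48, 48, 39]

Linear: [9, 27, 38, 44, 39, 35, 18, 10, 4], Circular: [44, 45, 48, 48, 39]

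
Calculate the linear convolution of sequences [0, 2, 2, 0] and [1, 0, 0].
y[0] = 0×1 = 0; y[1] = 0×0 + 2×1 = 2; y[2] = 0×0 + 2×0 + 2×1 = 2; y[3] = 2×0 + 2×0 + 0×1 = 0; y[4] = 2×0 + 0×0 = 0; y[5] = 0×0 = 0

[0, 2, 2, 0, 0, 0]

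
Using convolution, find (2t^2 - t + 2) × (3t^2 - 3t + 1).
Ascending coefficients: a = [2, -1, 2], b = [1, -3, 3]. c[0] = 2×1 = 2; c[1] = 2×-3 + -1×1 = -7; c[2] = 2×3 + -1×-3 + 2×1 = 11; c[3] = -1×3 + 2×-3 = -9; c[4] = 2×3 = 6. Result coefficients: [2, -7, 11, -9, 6] → 6t^4 - 9t^3 + 11t^2 - 7t + 2

6t^4 - 9t^3 + 11t^2 - 7t + 2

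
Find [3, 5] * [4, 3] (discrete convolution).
y[0] = 3×4 = 12; y[1] = 3×3 + 5×4 = 29; y[2] = 5×3 = 15

[12, 29, 15]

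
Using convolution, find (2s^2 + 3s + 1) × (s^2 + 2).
Ascending coefficients: a = [1, 3, 2], b = [2, 0, 1]. c[0] = 1×2 = 2; c[1] = 1×0 + 3×2 = 6; c[2] = 1×1 + 3×0 + 2×2 = 5; c[3] = 3×1 + 2×0 = 3; c[4] = 2×1 = 2. Result coefficients: [2, 6, 5, 3, 2] → 2s^4 + 3s^3 + 5s^2 + 6s + 2

2s^4 + 3s^3 + 5s^2 + 6s + 2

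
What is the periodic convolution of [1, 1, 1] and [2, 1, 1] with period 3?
Use y[k] = Σ_j s[j]·t[(k-j) mod 3]. y[0] = 1×2 + 1×1 + 1×1 = 4; y[1] = 1×1 + 1×2 + 1×1 = 4; y[2] = 1×1 + 1×1 + 1×2 = 4. Result: [4, 4, 4]

[4, 4, 4]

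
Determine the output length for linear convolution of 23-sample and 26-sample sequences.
Linear/full convolution length: m + n - 1 = 23 + 26 - 1 = 48

48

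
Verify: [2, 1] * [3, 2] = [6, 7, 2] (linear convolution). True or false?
Recompute linear convolution of [2, 1] and [3, 2]: y[0] = 2×3 = 6; y[1] = 2×2 + 1×3 = 7; y[2] = 1×2 = 2 → [6, 7, 2]. Given [6, 7, 2] matches, so answer: Yes

Yes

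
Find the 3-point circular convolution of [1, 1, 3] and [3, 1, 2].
Use y[k] = Σ_j x[j]·h[(k-j) mod 3]. y[0] = 1×3 + 1×2 + 3×1 = 8; y[1] = 1×1 + 1×3 + 3×2 = 10; y[2] = 1×2 + 1×1 + 3×3 = 12. Result: [8, 10, 12]

[8, 10, 12]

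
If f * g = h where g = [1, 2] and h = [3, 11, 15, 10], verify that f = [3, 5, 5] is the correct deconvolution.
Forward-compute [3, 5, 5] * [1, 2]: h[0] = 3×1 = 3; h[1] = 3×2 + 5×1 = 11; h[2] = 5×2 + 5×1 = 15; h[3] = 5×2 = 10 → [3, 11, 15, 10]. Matches given h = [3, 11, 15, 10], so verified.

Verified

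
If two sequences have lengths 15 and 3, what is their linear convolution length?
Linear/full convolution length: m + n - 1 = 15 + 3 - 1 = 17

17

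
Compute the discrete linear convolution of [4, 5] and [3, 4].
y[0] = 4×3 = 12; y[1] = 4×4 + 5×3 = 31; y[2] = 5×4 = 20

[12, 31, 20]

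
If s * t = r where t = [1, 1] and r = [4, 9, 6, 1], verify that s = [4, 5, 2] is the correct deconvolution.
Forward-compute [4, 5, 2] * [1, 1]: r[0] = 4×1 = 4; r[1] = 4×1 + 5×1 = 9; r[2] = 5×1 + 2×1 = 7; r[3] = 2×1 = 2 → [4, 9, 7, 2]. Does not match given r = [4, 9, 6, 1].

Not verified. [4, 5, 2] * [1, 1] = [4, 9, 7, 2], which differs from [4, 9, 6, 1] at index 2.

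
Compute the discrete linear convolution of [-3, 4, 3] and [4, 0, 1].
y[0] = -3×4 = -12; y[1] = -3×0 + 4×4 = 16; y[2] = -3×1 + 4×0 + 3×4 = 9; y[3] = 4×1 + 3×0 = 4; y[4] = 3×1 = 3

[-12, 16, 9, 4, 3]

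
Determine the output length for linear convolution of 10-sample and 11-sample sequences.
Linear/full convolution length: m + n - 1 = 10 + 11 - 1 = 20

20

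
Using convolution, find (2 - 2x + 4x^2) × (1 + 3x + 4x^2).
Ascending coefficients: a = [2, -2, 4], b = [1, 3, 4]. c[0] = 2×1 = 2; c[1] = 2×3 + -2×1 = 4; c[2] = 2×4 + -2×3 + 4×1 = 6; c[3] = -2×4 + 4×3 = 4; c[4] = 4×4 = 16. Result coefficients: [2, 4, 6, 4, 16] → 2 + 4x + 6x^2 + 4x^3 + 16x^4

2 + 4x + 6x^2 + 4x^3 + 16x^4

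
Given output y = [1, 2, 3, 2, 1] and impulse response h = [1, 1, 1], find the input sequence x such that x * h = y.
Deconvolve y=[1, 2, 3, 2, 1] by h=[1, 1, 1]. Since h[0]=1, solve forward: x[0] = y[0] / 1 = 1; x[1] = (y[1] - 1×1) / 1 = 1; x[2] = (y[2] - 1×1 - 1×1) / 1 = 1. So x = [1, 1, 1]. Check by forward convolution: y[0] = 1×1 = 1; y[1] = 1×1 + 1×1 = 2; y[2] = 1×1 + 1×1 + 1×1 = 3; y[3] = 1×1 + 1×1 = 2; y[4] = 1×1 = 1

[1, 1, 1]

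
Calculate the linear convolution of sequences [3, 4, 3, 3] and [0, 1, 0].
y[0] = 3×0 = 0; y[1] = 3×1 + 4×0 = 3; y[2] = 3×0 + 4×1 + 3×0 = 4; y[3] = 4×0 + 3×1 + 3×0 = 3; y[4] = 3×0 + 3×1 = 3; y[5] = 3×0 = 0

[0, 3, 4, 3, 3, 0]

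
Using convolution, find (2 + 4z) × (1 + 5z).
Ascending coefficients: a = [2, 4], b = [1, 5]. c[0] = 2×1 = 2; c[1] = 2×5 + 4×1 = 14; c[2] = 4×5 = 20. Result coefficients: [2, 14, 20] → 2 + 14z + 20z^2

2 + 14z + 20z^2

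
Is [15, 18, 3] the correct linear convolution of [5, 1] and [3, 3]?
Recompute linear convolution of [5, 1] and [3, 3]: y[0] = 5×3 = 15; y[1] = 5×3 + 1×3 = 18; y[2] = 1×3 = 3 → [15, 18, 3]. Given [15, 18, 3] matches, so answer: Yes

Yes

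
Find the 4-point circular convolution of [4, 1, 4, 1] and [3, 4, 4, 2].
Use y[k] = Σ_j x[j]·h[(k-j) mod 4]. y[0] = 4×3 + 1×2 + 4×4 + 1×4 = 34; y[1] = 4×4 + 1×3 + 4×2 + 1×4 = 31; y[2] = 4×4 + 1×4 + 4×3 + 1×2 = 34; y[3] = 4×2 + 1×4 + 4×4 + 1×3 = 31. Result: [34, 31, 34, 31]

[34, 31, 34, 31]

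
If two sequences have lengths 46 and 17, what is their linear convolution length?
Linear/full convolution length: m + n - 1 = 46 + 17 - 1 = 62

62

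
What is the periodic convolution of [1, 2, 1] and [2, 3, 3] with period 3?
Use y[k] = Σ_j a[j]·b[(k-j) mod 3]. y[0] = 1×2 + 2×3 + 1×3 = 11; y[1] = 1×3 + 2×2 + 1×3 = 10; y[2] = 1×3 + 2×3 + 1×2 = 11. Result: [11, 10, 11]

[11, 10, 11]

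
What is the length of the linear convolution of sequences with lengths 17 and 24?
Linear/full convolution length: m + n - 1 = 17 + 24 - 1 = 40

40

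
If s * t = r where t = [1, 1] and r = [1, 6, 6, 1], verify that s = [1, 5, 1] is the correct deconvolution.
Forward-compute [1, 5, 1] * [1, 1]: r[0] = 1×1 = 1; r[1] = 1×1 + 5×1 = 6; r[2] = 5×1 + 1×1 = 6; r[3] = 1×1 = 1 → [1, 6, 6, 1]. Matches given r = [1, 6, 6, 1], so verified.

Verified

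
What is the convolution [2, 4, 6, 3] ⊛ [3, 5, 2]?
y[0] = 2×3 = 6; y[1] = 2×5 + 4×3 = 22; y[2] = 2×2 + 4×5 + 6×3 = 42; y[3] = 4×2 + 6×5 + 3×3 = 47; y[4] = 6×2 + 3×5 = 27; y[5] = 3×2 = 6

[6, 22, 42, 47, 27, 6]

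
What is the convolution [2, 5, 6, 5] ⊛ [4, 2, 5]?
y[0] = 2×4 = 8; y[1] = 2×2 + 5×4 = 24; y[2] = 2×5 + 5×2 + 6×4 = 44; y[3] = 5×5 + 6×2 + 5×4 = 57; y[4] = 6×5 + 5×2 = 40; y[5] = 5×5 = 25

[8, 24, 44, 57, 40, 25]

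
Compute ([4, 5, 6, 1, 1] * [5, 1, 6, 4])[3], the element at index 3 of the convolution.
Use y[k] = Σ_i a[i]·b[k-i] at k=3. y[3] = 4×4 + 5×6 + 6×1 + 1×5 = 57

57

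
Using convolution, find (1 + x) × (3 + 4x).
Ascending coefficients: a = [1, 1], b = [3, 4]. c[0] = 1×3 = 3; c[1] = 1×4 + 1×3 = 7; c[2] = 1×4 = 4. Result coefficients: [3, 7, 4] → 3 + 7x + 4x^2

3 + 7x + 4x^2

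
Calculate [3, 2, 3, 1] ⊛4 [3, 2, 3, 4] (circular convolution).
Use y[k] = Σ_j a[j]·b[(k-j) mod 4]. y[0] = 3×3 + 2×4 + 3×3 + 1×2 = 28; y[1] = 3×2 + 2×3 + 3×4 + 1×3 = 27; y[2] = 3×3 + 2×2 + 3×3 + 1×4 = 26; y[3] = 3×4 + 2×3 + 3×2 + 1×3 = 27. Result: [28, 27, 26, 27]

[28, 27, 26, 27]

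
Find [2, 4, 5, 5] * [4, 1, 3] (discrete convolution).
y[0] = 2×4 = 8; y[1] = 2×1 + 4×4 = 18; y[2] = 2×3 + 4×1 + 5×4 = 30; y[3] = 4×3 + 5×1 + 5×4 = 37; y[4] = 5×3 + 5×1 = 20; y[5] = 5×3 = 15

[8, 18, 30, 37, 20, 15]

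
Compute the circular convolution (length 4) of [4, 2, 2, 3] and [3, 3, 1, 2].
Use y[k] = Σ_j x[j]·h[(k-j) mod 4]. y[0] = 4×3 + 2×2 + 2×1 + 3×3 = 27; y[1] = 4×3 + 2×3 + 2×2 + 3×1 = 25; y[2] = 4×1 + 2×3 + 2×3 + 3×2 = 22; y[3] = 4×2 + 2×1 + 2×3 + 3×3 = 25. Result: [27, 25, 22, 25]

[27, 25, 22, 25]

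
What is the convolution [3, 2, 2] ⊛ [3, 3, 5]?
y[0] = 3×3 = 9; y[1] = 3×3 + 2×3 = 15; y[2] = 3×5 + 2×3 + 2×3 = 27; y[3] = 2×5 + 2×3 = 16; y[4] = 2×5 = 10

[9, 15, 27, 16, 10]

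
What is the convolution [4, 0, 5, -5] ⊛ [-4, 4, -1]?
y[0] = 4×-4 = -16; y[1] = 4×4 + 0×-4 = 16; y[2] = 4×-1 + 0×4 + 5×-4 = -24; y[3] = 0×-1 + 5×4 + -5×-4 = 40; y[4] = 5×-1 + -5×4 = -25; y[5] = -5×-1 = 5

[-16, 16, -24, 40, -25, 5]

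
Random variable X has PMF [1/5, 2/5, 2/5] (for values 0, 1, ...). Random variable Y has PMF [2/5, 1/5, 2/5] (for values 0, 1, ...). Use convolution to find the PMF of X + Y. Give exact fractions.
P(X+Y=k) = Σ_i P(X=i)·P(Y=k-i) — a convolution of [1/5, 2/5, 2/5] and [2/5, 1/5, 2/5]. P(X+Y=0) = (1/5)×(2/5) = 2/25; P(X+Y=1) = (1/5)×(1/5) + (2/5)×(2/5) = 1/25 + 4/25 = 1/5; P(X+Y=2) = (1/5)×(2/5) + (2/5)×(1/5) + (2/5)×(2/5) = 2/25 + 2/25 + 4/25 = 8/25; P(X+Y=3) = (2/5)×(2/5) + (2/5)×(1/5) = 4/25 + 2/25 = 6/25; P(X+Y=4) = (2/5)×(2/5) = 4/25. PMF: [2/25, 1/5, 8/25, 6/25, 4/25] (sums to 1 ✓)

[2/25, 1/5, 8/25, 6/25, 4/25]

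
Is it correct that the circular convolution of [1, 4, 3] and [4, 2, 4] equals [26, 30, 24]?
Recompute circular convolution of [1, 4, 3] and [4, 2, 4]: y[0] = 1×4 + 4×4 + 3×2 = 26; y[1] = 1×2 + 4×4 + 3×4 = 30; y[2] = 1×4 + 4×2 + 3×4 = 24 → [26, 30, 24]. Given [26, 30, 24] matches, so answer: Yes

Yes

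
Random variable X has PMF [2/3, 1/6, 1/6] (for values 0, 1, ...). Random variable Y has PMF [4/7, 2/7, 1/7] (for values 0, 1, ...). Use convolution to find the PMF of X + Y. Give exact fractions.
P(X+Y=k) = Σ_i P(X=i)·P(Y=k-i) — a convolution of [2/3, 1/6, 1/6] and [4/7, 2/7, 1/7]. P(X+Y=0) = (2/3)×(4/7) = 8/21; P(X+Y=1) = (2/3)×(2/7) + (1/6)×(4/7) = 4/21 + 2/21 = 2/7; P(X+Y=2) = (2/3)×(1/7) + (1/6)×(2/7) + (1/6)×(4/7) = 2/21 + 1/21 + 2/21 = 5/21; P(X+Y=3) = (1/6)×(1/7) + (1/6)×(2/7) = 1/42 + 1/21 = 1/14; P(X+Y=4) = (1/6)×(1/7) = 1/42. PMF: [8/21, 2/7, 5/21, 1/14, 1/42] (sums to 1 ✓)

[8/21, 2/7, 5/21, 1/14, 1/42]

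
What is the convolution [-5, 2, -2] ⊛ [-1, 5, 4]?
y[0] = -5×-1 = 5; y[1] = -5×5 + 2×-1 = -27; y[2] = -5×4 + 2×5 + -2×-1 = -8; y[3] = 2×4 + -2×5 = -2; y[4] = -2×4 = -8

[5, -27, -8, -2, -8]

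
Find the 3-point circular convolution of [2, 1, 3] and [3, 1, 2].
Use y[k] = Σ_j s[j]·t[(k-j) mod 3]. y[0] = 2×3 + 1×2 + 3×1 = 11; y[1] = 2×1 + 1×3 + 3×2 = 11; y[2] = 2×2 + 1×1 + 3×3 = 14. Result: [11, 11, 14]

[11, 11, 14]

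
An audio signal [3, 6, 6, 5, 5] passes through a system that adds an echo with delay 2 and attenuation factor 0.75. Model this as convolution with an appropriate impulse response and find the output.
Direct-path + delayed-attenuated-path model → impulse response h = [1, 0, 0.75] (1 at lag 0, 0.75 at lag 2). Output y[n] = x[n] + 0.75·x[n - 2] (with x[n] = 0 outside 0..4): y[0] = 3 + 0.75×0 = 3; y[1] = 6 + 0.75×0 = 6; y[2] = 6 + 0.75×3 = 8.25; y[3] = 5 + 0.75×6 = 9.5; y[4] = 5 + 0.75×6 = 9.5; y[5] = 0 + 0.75×5 = 3.75; y[6] = 0 + 0.75×5 = 3.75. So y = [3, 6, 8.25, 9.5, 9.5, 3.75, 3.75]

[3, 6, 8.25, 9.5, 9.5, 3.75, 3.75]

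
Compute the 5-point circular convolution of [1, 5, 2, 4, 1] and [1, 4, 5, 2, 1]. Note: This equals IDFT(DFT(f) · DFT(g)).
Either evaluate y[k] = Σ_j f[j]·g[(k-j) mod 5] directly, or use IDFT(DFT(f) · DFT(g)). y[0] = 1×1 + 5×1 + 2×2 + 4×5 + 1×4 = 34; y[1] = 1×4 + 5×1 + 2×1 + 4×2 + 1×5 = 24; y[2] = 1×5 + 5×4 + 2×1 + 4×1 + 1×2 = 33; y[3] = 1×2 + 5×5 + 2×4 + 4×1 + 1×1 = 40; y[4] = 1×1 + 5×2 + 2×5 + 4×4 + 1×1 = 38. Result: [34, 24, 33, 40, 38]

[34, 24, 33, 40, 38]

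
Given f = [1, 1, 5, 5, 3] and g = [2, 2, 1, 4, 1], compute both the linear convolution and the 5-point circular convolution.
Linear: y_lin[0] = 1×2 = 2; y_lin[1] = 1×2 + 1×2 = 4; y_lin[2] = 1×1 + 1×2 + 5×2 = 13; y_lin[3] = 1×4 + 1×1 + 5×2 + 5×2 = 25; y_lin[4] = 1×1 + 1×4 + 5×1 + 5×2 + 3×2 = 26; y_lin[5] = 1×1 + 5×4 + 5×1 + 3×2 = 32; y_lin[6] = 5×1 + 5×4 + 3×1 = 28; y_lin[7] = 5×1 + 3×4 = 17; y_lin[8] = 3×1 = 3 → [2, 4, 13, 25, 26, 32, 28, 17, 3]. Circular (length 5): y[0] = 1×2 + 1×1 + 5×4 + 5×1 + 3×2 = 34; y[1] = 1×2 + 1×2 + 5×1 + 5×4 + 3×1 = 32; y[2] = 1×1 + 1×2 + 5×2 + 5×1 + 3×4 = 30; y[3] = 1×4 + 1×1 + 5×2 + 5×2 + 3×1 = 28; y[4] = 1×1 + 1×4 + 5×1 + 5×2 + 3×2 = 26 → [34, 32, 30, 28, 26]

Linear: [2, 4, 13, 25, 26, 32, 28, 17, 3], Circular: [34, 32, 30, 28, 26]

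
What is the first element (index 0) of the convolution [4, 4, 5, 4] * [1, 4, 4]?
Use y[k] = Σ_i a[i]·b[k-i] at k=0. y[0] = 4×1 = 4

4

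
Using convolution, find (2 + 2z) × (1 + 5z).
Ascending coefficients: a = [2, 2], b = [1, 5]. c[0] = 2×1 = 2; c[1] = 2×5 + 2×1 = 12; c[2] = 2×5 = 10. Result coefficients: [2, 12, 10] → 2 + 12z + 10z^2

2 + 12z + 10z^2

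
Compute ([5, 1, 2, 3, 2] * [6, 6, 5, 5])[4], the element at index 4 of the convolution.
Use y[k] = Σ_i a[i]·b[k-i] at k=4. y[4] = 1×5 + 2×5 + 3×6 + 2×6 = 45

45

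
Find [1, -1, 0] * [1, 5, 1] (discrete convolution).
y[0] = 1×1 = 1; y[1] = 1×5 + -1×1 = 4; y[2] = 1×1 + -1×5 + 0×1 = -4; y[3] = -1×1 + 0×5 = -1; y[4] = 0×1 = 0

[1, 4, -4, -1, 0]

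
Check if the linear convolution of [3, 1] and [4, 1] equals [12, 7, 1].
Recompute linear convolution of [3, 1] and [4, 1]: y[0] = 3×4 = 12; y[1] = 3×1 + 1×4 = 7; y[2] = 1×1 = 1 → [12, 7, 1]. Given [12, 7, 1] matches, so answer: Yes

Yes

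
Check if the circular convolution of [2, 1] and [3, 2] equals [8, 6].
Recompute circular convolution of [2, 1] and [3, 2]: y[0] = 2×3 + 1×2 = 8; y[1] = 2×2 + 1×3 = 7 → [8, 7]. Compare to given [8, 6]: they differ at index 1: given 6, correct 7, so answer: No

No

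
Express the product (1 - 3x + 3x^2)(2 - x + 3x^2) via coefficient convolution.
Ascending coefficients: a = [1, -3, 3], b = [2, -1, 3]. c[0] = 1×2 = 2; c[1] = 1×-1 + -3×2 = -7; c[2] = 1×3 + -3×-1 + 3×2 = 12; c[3] = -3×3 + 3×-1 = -12; c[4] = 3×3 = 9. Result coefficients: [2, -7, 12, -12, 9] → 2 - 7x + 12x^2 - 12x^3 + 9x^4

2 - 7x + 12x^2 - 12x^3 + 9x^4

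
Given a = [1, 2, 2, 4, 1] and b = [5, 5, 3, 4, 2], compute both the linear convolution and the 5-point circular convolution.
Linear: y_lin[0] = 1×5 = 5; y_lin[1] = 1×5 + 2×5 = 15; y_lin[2] = 1×3 + 2×5 + 2×5 = 23; y_lin[3] = 1×4 + 2×3 + 2×5 + 4×5 = 40; y_lin[4] = 1×2 + 2×4 + 2×3 + 4×5 + 1×5 = 41; y_lin[5] = 2×2 + 2×4 + 4×3 + 1×5 = 29; y_lin[6] = 2×2 + 4×4 + 1×3 = 23; y_lin[7] = 4×2 + 1×4 = 12; y_lin[8] = 1×2 = 2 → [5, 15, 23, 40, 41, 29, 23, 12, 2]. Circular (length 5): y[0] = 1×5 + 2×2 + 2×4 + 4×3 + 1×5 = 34; y[1] = 1×5 + 2×5 + 2×2 + 4×4 + 1×3 = 38; y[2] = 1×3 + 2×5 + 2×5 + 4×2 + 1×4 = 35; y[3] = 1×4 + 2×3 + 2×5 + 4×5 + 1×2 = 42; y[4] = 1×2 + 2×4 + 2×3 + 4×5 + 1×5 = 41 → [34, 38, 35, 42, 41]

Linear: [5, 15, 23, 40, 41, 29, 23, 12, 2], Circular: [34, 38, 35, 42, 41]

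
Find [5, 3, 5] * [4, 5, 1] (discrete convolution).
y[0] = 5×4 = 20; y[1] = 5×5 + 3×4 = 37; y[2] = 5×1 + 3×5 + 5×4 = 40; y[3] = 3×1 + 5×5 = 28; y[4] = 5×1 = 5

[20, 37, 40, 28, 5]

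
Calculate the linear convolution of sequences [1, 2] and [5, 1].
y[0] = 1×5 = 5; y[1] = 1×1 + 2×5 = 11; y[2] = 2×1 = 2

[5, 11, 2]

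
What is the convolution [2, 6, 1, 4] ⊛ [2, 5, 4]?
y[0] = 2×2 = 4; y[1] = 2×5 + 6×2 = 22; y[2] = 2×4 + 6×5 + 1×2 = 40; y[3] = 6×4 + 1×5 + 4×2 = 37; y[4] = 1×4 + 4×5 = 24; y[5] = 4×4 = 16

[4, 22, 40, 37, 24, 16]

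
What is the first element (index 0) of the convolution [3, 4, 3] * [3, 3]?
Use y[k] = Σ_i a[i]·b[k-i] at k=0. y[0] = 3×3 = 9

9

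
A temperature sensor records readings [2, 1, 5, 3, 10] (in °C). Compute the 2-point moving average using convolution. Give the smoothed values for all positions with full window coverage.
2-point moving average kernel = [1, 1]. Apply in 'valid' mode (full window coverage): avg[0] = (2 + 1) / 2 = 1.5; avg[1] = (1 + 5) / 2 = 3.0; avg[2] = (5 + 3) / 2 = 4.0; avg[3] = (3 + 10) / 2 = 6.5. Smoothed values: [1.5, 3.0, 4.0, 6.5]

[1.5, 3.0, 4.0, 6.5]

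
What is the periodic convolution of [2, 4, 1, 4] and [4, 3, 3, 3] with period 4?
Use y[k] = Σ_j x[j]·h[(k-j) mod 4]. y[0] = 2×4 + 4×3 + 1×3 + 4×3 = 35; y[1] = 2×3 + 4×4 + 1×3 + 4×3 = 37; y[2] = 2×3 + 4×3 + 1×4 + 4×3 = 34; y[3] = 2×3 + 4×3 + 1×3 + 4×4 = 37. Result: [35, 37, 34, 37]

[35, 37, 34, 37]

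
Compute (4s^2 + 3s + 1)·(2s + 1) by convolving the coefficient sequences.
Ascending coefficients: a = [1, 3, 4], b = [1, 2]. c[0] = 1×1 = 1; c[1] = 1×2 + 3×1 = 5; c[2] = 3×2 + 4×1 = 10; c[3] = 4×2 = 8. Result coefficients: [1, 5, 10, 8] → 8s^3 + 10s^2 + 5s + 1

8s^3 + 10s^2 + 5s + 1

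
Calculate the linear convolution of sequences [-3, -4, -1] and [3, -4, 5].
y[0] = -3×3 = -9; y[1] = -3×-4 + -4×3 = 0; y[2] = -3×5 + -4×-4 + -1×3 = -2; y[3] = -4×5 + -1×-4 = -16; y[4] = -1×5 = -5

[-9, 0, -2, -16, -5]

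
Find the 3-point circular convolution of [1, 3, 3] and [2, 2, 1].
Use y[k] = Σ_j u[j]·v[(k-j) mod 3]. y[0] = 1×2 + 3×1 + 3×2 = 11; y[1] = 1×2 + 3×2 + 3×1 = 11; y[2] = 1×1 + 3×2 + 3×2 = 13. Result: [11, 11, 13]

[11, 11, 13]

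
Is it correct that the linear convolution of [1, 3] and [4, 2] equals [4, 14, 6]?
Recompute linear convolution of [1, 3] and [4, 2]: y[0] = 1×4 = 4; y[1] = 1×2 + 3×4 = 14; y[2] = 3×2 = 6 → [4, 14, 6]. Given [4, 14, 6] matches, so answer: Yes

Yes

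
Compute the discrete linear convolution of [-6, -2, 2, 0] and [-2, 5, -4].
y[0] = -6×-2 = 12; y[1] = -6×5 + -2×-2 = -26; y[2] = -6×-4 + -2×5 + 2×-2 = 10; y[3] = -2×-4 + 2×5 + 0×-2 = 18; y[4] = 2×-4 + 0×5 = -8; y[5] = 0×-4 = 0

[12, -26, 10, 18, -8, 0]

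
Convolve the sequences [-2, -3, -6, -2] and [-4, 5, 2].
y[0] = -2×-4 = 8; y[1] = -2×5 + -3×-4 = 2; y[2] = -2×2 + -3×5 + -6×-4 = 5; y[3] = -3×2 + -6×5 + -2×-4 = -28; y[4] = -6×2 + -2×5 = -22; y[5] = -2×2 = -4

[8, 2, 5, -28, -22, -4]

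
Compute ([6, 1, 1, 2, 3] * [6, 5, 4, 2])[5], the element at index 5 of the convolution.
Use y[k] = Σ_i a[i]·b[k-i] at k=5. y[5] = 1×2 + 2×4 + 3×5 = 25

25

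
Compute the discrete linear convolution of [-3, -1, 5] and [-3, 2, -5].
y[0] = -3×-3 = 9; y[1] = -3×2 + -1×-3 = -3; y[2] = -3×-5 + -1×2 + 5×-3 = -2; y[3] = -1×-5 + 5×2 = 15; y[4] = 5×-5 = -25

[9, -3, -2, 15, -25]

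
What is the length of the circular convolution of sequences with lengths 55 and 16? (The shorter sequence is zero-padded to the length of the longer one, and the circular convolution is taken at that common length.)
Circular convolution (zero-padding the shorter input) has length max(m, n) = max(55, 16) = 55

55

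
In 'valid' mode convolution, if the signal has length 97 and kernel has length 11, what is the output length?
'Valid' mode counts only positions where the kernel fully overlaps the signal: m - n + 1 = 97 - 11 + 1 = 87

87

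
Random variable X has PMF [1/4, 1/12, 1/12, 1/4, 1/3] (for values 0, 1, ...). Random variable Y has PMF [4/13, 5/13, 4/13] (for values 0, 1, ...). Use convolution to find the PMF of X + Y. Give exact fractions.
P(X+Y=k) = Σ_i P(X=i)·P(Y=k-i) — a convolution of [1/4, 1/12, 1/12, 1/4, 1/3] and [4/13, 5/13, 4/13]. P(X+Y=0) = (1/4)×(4/13) = 1/13; P(X+Y=1) = (1/4)×(5/13) + (1/12)×(4/13) = 5/52 + 1/39 = 19/156; P(X+Y=2) = (1/4)×(4/13) + (1/12)×(5/13) + (1/12)×(4/13) = 1/13 + 5/156 + 1/39 = 7/52; P(X+Y=3) = (1/12)×(4/13) + (1/12)×(5/13) + (1/4)×(4/13) = 1/39 + 5/156 + 1/13 = 7/52; P(X+Y=4) = (1/12)×(4/13) + (1/4)×(5/13) + (1/3)×(4/13) = 1/39 + 5/52 + 4/39 = 35/156; P(X+Y=5) = (1/4)×(4/13) + (1/3)×(5/13) = 1/13 + 5/39 = 8/39; P(X+Y=6) = (1/3)×(4/13) = 4/39. PMF: [1/13, 19/156, 7/52, 7/52, 35/156, 8/39, 4/39] (sums to 1 ✓)

[1/13, 19/156, 7/52, 7/52, 35/156, 8/39, 4/39]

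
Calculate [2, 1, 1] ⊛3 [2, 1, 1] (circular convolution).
Use y[k] = Σ_j x[j]·h[(k-j) mod 3]. y[0] = 2×2 + 1×1 + 1×1 = 6; y[1] = 2×1 + 1×2 + 1×1 = 5; y[2] = 2×1 + 1×1 + 1×2 = 5. Result: [6, 5, 5]

[6, 5, 5]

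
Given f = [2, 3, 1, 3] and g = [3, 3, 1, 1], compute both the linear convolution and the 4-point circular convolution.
Linear: y_lin[0] = 2×3 = 6; y_lin[1] = 2×3 + 3×3 = 15; y_lin[2] = 2×1 + 3×3 + 1×3 = 14; y_lin[3] = 2×1 + 3×1 + 1×3 + 3×3 = 17; y_lin[4] = 3×1 + 1×1 + 3×3 = 13; y_lin[5] = 1×1 + 3×1 = 4; y_lin[6] = 3×1 = 3 → [6, 15, 14, 17, 13, 4, 3]. Circular (length 4): y[0] = 2×3 + 3×1 + 1×1 + 3×3 = 19; y[1] = 2×3 + 3×3 + 1×1 + 3×1 = 19; y[2] = 2×1 + 3×3 + 1×3 + 3×1 = 17; y[3] = 2×1 + 3×1 + 1×3 + 3×3 = 17 → [19, 19, 17, 17]

Linear: [6, 15, 14, 17, 13, 4, 3], Circular: [19, 19, 17, 17]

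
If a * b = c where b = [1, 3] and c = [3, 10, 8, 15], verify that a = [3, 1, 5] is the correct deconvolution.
Forward-compute [3, 1, 5] * [1, 3]: c[0] = 3×1 = 3; c[1] = 3×3 + 1×1 = 10; c[2] = 1×3 + 5×1 = 8; c[3] = 5×3 = 15 → [3, 10, 8, 15]. Matches given c = [3, 10, 8, 15], so verified.

Verified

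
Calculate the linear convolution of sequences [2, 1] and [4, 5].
y[0] = 2×4 = 8; y[1] = 2×5 + 1×4 = 14; y[2] = 1×5 = 5

[8, 14, 5]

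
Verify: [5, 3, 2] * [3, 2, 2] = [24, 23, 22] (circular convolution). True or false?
Recompute circular convolution of [5, 3, 2] and [3, 2, 2]: y[0] = 5×3 + 3×2 + 2×2 = 25; y[1] = 5×2 + 3×3 + 2×2 = 23; y[2] = 5×2 + 3×2 + 2×3 = 22 → [25, 23, 22]. Compare to given [24, 23, 22]: they differ at index 0: given 24, correct 25, so answer: No

No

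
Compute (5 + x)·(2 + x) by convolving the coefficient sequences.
Ascending coefficients: a = [5, 1], b = [2, 1]. c[0] = 5×2 = 10; c[1] = 5×1 + 1×2 = 7; c[2] = 1×1 = 1. Result coefficients: [10, 7, 1] → 10 + 7x + x^2

10 + 7x + x^2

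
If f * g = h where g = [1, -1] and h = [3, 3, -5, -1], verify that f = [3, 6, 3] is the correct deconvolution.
Forward-compute [3, 6, 3] * [1, -1]: h[0] = 3×1 = 3; h[1] = 3×-1 + 6×1 = 3; h[2] = 6×-1 + 3×1 = -3; h[3] = 3×-1 = -3 → [3, 3, -3, -3]. Does not match given h = [3, 3, -5, -1].

Not verified. [3, 6, 3] * [1, -1] = [3, 3, -3, -3], which differs from [3, 3, -5, -1] at index 2.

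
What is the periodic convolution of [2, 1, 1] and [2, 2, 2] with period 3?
Use y[k] = Σ_j a[j]·b[(k-j) mod 3]. y[0] = 2×2 + 1×2 + 1×2 = 8; y[1] = 2×2 + 1×2 + 1×2 = 8; y[2] = 2×2 + 1×2 + 1×2 = 8. Result: [8, 8, 8]

[8, 8, 8]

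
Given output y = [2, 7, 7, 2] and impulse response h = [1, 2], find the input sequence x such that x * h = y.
Deconvolve y=[2, 7, 7, 2] by h=[1, 2]. Since h[0]=1, solve forward: x[0] = y[0] / 1 = 2; x[1] = (y[1] - 2×2) / 1 = 3; x[2] = (y[2] - 3×2) / 1 = 1. So x = [2, 3, 1]. Check by forward convolution: y[0] = 2×1 = 2; y[1] = 2×2 + 3×1 = 7; y[2] = 3×2 + 1×1 = 7; y[3] = 1×2 = 2

[2, 3, 1]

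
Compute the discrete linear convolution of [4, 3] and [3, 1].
y[0] = 4×3 = 12; y[1] = 4×1 + 3×3 = 13; y[2] = 3×1 = 3

[12, 13, 3]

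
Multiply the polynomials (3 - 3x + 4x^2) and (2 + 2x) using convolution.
Ascending coefficients: a = [3, -3, 4], b = [2, 2]. c[0] = 3×2 = 6; c[1] = 3×2 + -3×2 = 0; c[2] = -3×2 + 4×2 = 2; c[3] = 4×2 = 8. Result coefficients: [6, 0, 2, 8] → 6 + 2x^2 + 8x^3

6 + 2x^2 + 8x^3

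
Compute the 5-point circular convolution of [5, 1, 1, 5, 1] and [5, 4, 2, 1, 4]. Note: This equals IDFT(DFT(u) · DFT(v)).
Either evaluate y[k] = Σ_j u[j]·v[(k-j) mod 5] directly, or use IDFT(DFT(u) · DFT(v)). y[0] = 5×5 + 1×4 + 1×1 + 5×2 + 1×4 = 44; y[1] = 5×4 + 1×5 + 1×4 + 5×1 + 1×2 = 36; y[2] = 5×2 + 1×4 + 1×5 + 5×4 + 1×1 = 40; y[3] = 5×1 + 1×2 + 1×4 + 5×5 + 1×4 = 40; y[4] = 5×4 + 1×1 + 1×2 + 5×4 + 1×5 = 48. Result: [44, 36, 40, 40, 48]

[44, 36, 40, 40, 48]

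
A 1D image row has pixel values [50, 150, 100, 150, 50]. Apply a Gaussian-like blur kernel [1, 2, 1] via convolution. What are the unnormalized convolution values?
Convolve image row [50, 150, 100, 150, 50] with kernel [1, 2, 1]: y[0] = 50×1 = 50; y[1] = 50×2 + 150×1 = 250; y[2] = 50×1 + 150×2 + 100×1 = 450; y[3] = 150×1 + 100×2 + 150×1 = 500; y[4] = 100×1 + 150×2 + 50×1 = 450; y[5] = 150×1 + 50×2 = 250; y[6] = 50×1 = 50 → [50, 250, 450, 500, 450, 250, 50]. Normalization factor = sum(kernel) = 4.

[50, 250, 450, 500, 450, 250, 50]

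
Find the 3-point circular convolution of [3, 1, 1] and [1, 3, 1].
Use y[k] = Σ_j a[j]·b[(k-j) mod 3]. y[0] = 3×1 + 1×1 + 1×3 = 7; y[1] = 3×3 + 1×1 + 1×1 = 11; y[2] = 3×1 + 1×3 + 1×1 = 7. Result: [7, 11, 7]

[7, 11, 7]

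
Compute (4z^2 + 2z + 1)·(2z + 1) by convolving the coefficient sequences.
Ascending coefficients: a = [1, 2, 4], b = [1, 2]. c[0] = 1×1 = 1; c[1] = 1×2 + 2×1 = 4; c[2] = 2×2 + 4×1 = 8; c[3] = 4×2 = 8. Result coefficients: [1, 4, 8, 8] → 8z^3 + 8z^2 + 4z + 1

8z^3 + 8z^2 + 4z + 1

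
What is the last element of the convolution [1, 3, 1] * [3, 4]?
Use y[k] = Σ_i a[i]·b[k-i] at k=3. y[3] = 1×4 = 4

4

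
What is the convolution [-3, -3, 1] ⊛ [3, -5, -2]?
y[0] = -3×3 = -9; y[1] = -3×-5 + -3×3 = 6; y[2] = -3×-2 + -3×-5 + 1×3 = 24; y[3] = -3×-2 + 1×-5 = 1; y[4] = 1×-2 = -2

[-9, 6, 24, 1, -2]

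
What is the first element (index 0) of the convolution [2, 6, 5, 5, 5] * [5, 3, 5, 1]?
Use y[k] = Σ_i a[i]·b[k-i] at k=0. y[0] = 2×5 = 10

10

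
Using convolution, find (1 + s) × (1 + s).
Ascending coefficients: a = [1, 1], b = [1, 1]. c[0] = 1×1 = 1; c[1] = 1×1 + 1×1 = 2; c[2] = 1×1 = 1. Result coefficients: [1, 2, 1] → 1 + 2s + s^2

1 + 2s + s^2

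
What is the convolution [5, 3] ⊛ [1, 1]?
y[0] = 5×1 = 5; y[1] = 5×1 + 3×1 = 8; y[2] = 3×1 = 3

[5, 8, 3]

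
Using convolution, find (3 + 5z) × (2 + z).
Ascending coefficients: a = [3, 5], b = [2, 1]. c[0] = 3×2 = 6; c[1] = 3×1 + 5×2 = 13; c[2] = 5×1 = 5. Result coefficients: [6, 13, 5] → 6 + 13z + 5z^2

6 + 13z + 5z^2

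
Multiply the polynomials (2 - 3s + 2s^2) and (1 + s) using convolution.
Ascending coefficients: a = [2, -3, 2], b = [1, 1]. c[0] = 2×1 = 2; c[1] = 2×1 + -3×1 = -1; c[2] = -3×1 + 2×1 = -1; c[3] = 2×1 = 2. Result coefficients: [2, -1, -1, 2] → 2 - s - s^2 + 2s^3

2 - s - s^2 + 2s^3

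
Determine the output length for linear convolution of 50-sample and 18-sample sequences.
Linear/full convolution length: m + n - 1 = 50 + 18 - 1 = 67

67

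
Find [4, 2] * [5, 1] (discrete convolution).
y[0] = 4×5 = 20; y[1] = 4×1 + 2×5 = 14; y[2] = 2×1 = 2

[20, 14, 2]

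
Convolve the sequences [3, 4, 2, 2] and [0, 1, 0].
y[0] = 3×0 = 0; y[1] = 3×1 + 4×0 = 3; y[2] = 3×0 + 4×1 + 2×0 = 4; y[3] = 4×0 + 2×1 + 2×0 = 2; y[4] = 2×0 + 2×1 = 2; y[5] = 2×0 = 0

[0, 3, 4, 2, 2, 0]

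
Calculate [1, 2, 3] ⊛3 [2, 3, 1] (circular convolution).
Use y[k] = Σ_j a[j]·b[(k-j) mod 3]. y[0] = 1×2 + 2×1 + 3×3 = 13; y[1] = 1×3 + 2×2 + 3×1 = 10; y[2] = 1×1 + 2×3 + 3×2 = 13. Result: [13, 10, 13]

[13, 10, 13]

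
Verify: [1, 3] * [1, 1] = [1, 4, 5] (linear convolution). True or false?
Recompute linear convolution of [1, 3] and [1, 1]: y[0] = 1×1 = 1; y[1] = 1×1 + 3×1 = 4; y[2] = 3×1 = 3 → [1, 4, 3]. Compare to given [1, 4, 5]: they differ at index 2: given 5, correct 3, so answer: No

No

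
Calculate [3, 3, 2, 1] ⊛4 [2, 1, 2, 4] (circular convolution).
Use y[k] = Σ_j s[j]·t[(k-j) mod 4]. y[0] = 3×2 + 3×4 + 2×2 + 1×1 = 23; y[1] = 3×1 + 3×2 + 2×4 + 1×2 = 19; y[2] = 3×2 + 3×1 + 2×2 + 1×4 = 17; y[3] = 3×4 + 3×2 + 2×1 + 1×2 = 22. Result: [23, 19, 17, 22]

[23, 19, 17, 22]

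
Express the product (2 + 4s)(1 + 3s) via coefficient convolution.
Ascending coefficients: a = [2, 4], b = [1, 3]. c[0] = 2×1 = 2; c[1] = 2×3 + 4×1 = 10; c[2] = 4×3 = 12. Result coefficients: [2, 10, 12] → 2 + 10s + 12s^2

2 + 10s + 12s^2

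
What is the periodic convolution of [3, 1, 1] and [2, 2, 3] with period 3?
Use y[k] = Σ_j s[j]·t[(k-j) mod 3]. y[0] = 3×2 + 1×3 + 1×2 = 11; y[1] = 3×2 + 1×2 + 1×3 = 11; y[2] = 3×3 + 1×2 + 1×2 = 13. Result: [11, 11, 13]

[11, 11, 13]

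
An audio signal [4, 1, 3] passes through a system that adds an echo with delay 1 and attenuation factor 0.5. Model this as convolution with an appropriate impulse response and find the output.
Direct-path + delayed-attenuated-path model → impulse response h = [1, 0.5] (1 at lag 0, 0.5 at lag 1). Output y[n] = x[n] + 0.5·x[n - 1] (with x[n] = 0 outside 0..2): y[0] = 4 + 0.5×0 = 4; y[1] = 1 + 0.5×4 = 3.0; y[2] = 3 + 0.5×1 = 3.5; y[3] = 0 + 0.5×3 = 1.5. So y = [4, 3.0, 3.5, 1.5]

[4, 3.0, 3.5, 1.5]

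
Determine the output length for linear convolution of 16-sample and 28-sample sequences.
Linear/full convolution length: m + n - 1 = 16 + 28 - 1 = 43

43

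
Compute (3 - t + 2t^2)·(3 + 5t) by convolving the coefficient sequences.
Ascending coefficients: a = [3, -1, 2], b = [3, 5]. c[0] = 3×3 = 9; c[1] = 3×5 + -1×3 = 12; c[2] = -1×5 + 2×3 = 1; c[3] = 2×5 = 10. Result coefficients: [9, 12, 1, 10] → 9 + 12t + t^2 + 10t^3

9 + 12t + t^2 + 10t^3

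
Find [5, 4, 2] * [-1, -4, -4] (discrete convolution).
y[0] = 5×-1 = -5; y[1] = 5×-4 + 4×-1 = -24; y[2] = 5×-4 + 4×-4 + 2×-1 = -38; y[3] = 4×-4 + 2×-4 = -24; y[4] = 2×-4 = -8

[-5, -24, -38, -24, -8]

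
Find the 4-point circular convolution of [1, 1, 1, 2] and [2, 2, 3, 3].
Use y[k] = Σ_j s[j]·t[(k-j) mod 4]. y[0] = 1×2 + 1×3 + 1×3 + 2×2 = 12; y[1] = 1×2 + 1×2 + 1×3 + 2×3 = 13; y[2] = 1×3 + 1×2 + 1×2 + 2×3 = 13; y[3] = 1×3 + 1×3 + 1×2 + 2×2 = 12. Result: [12, 13, 13, 12]

[12, 13, 13, 12]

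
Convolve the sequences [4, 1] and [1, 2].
y[0] = 4×1 = 4; y[1] = 4×2 + 1×1 = 9; y[2] = 1×2 = 2

[4, 9, 2]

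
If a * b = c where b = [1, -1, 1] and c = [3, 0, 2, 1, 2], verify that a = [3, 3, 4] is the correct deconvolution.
Forward-compute [3, 3, 4] * [1, -1, 1]: c[0] = 3×1 = 3; c[1] = 3×-1 + 3×1 = 0; c[2] = 3×1 + 3×-1 + 4×1 = 4; c[3] = 3×1 + 4×-1 = -1; c[4] = 4×1 = 4 → [3, 0, 4, -1, 4]. Does not match given c = [3, 0, 2, 1, 2].

Not verified. [3, 3, 4] * [1, -1, 1] = [3, 0, 4, -1, 4], which differs from [3, 0, 2, 1, 2] at index 2.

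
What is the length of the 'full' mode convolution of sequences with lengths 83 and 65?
Linear/full convolution length: m + n - 1 = 83 + 65 - 1 = 147

147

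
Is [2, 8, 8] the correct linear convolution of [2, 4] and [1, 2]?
Recompute linear convolution of [2, 4] and [1, 2]: y[0] = 2×1 = 2; y[1] = 2×2 + 4×1 = 8; y[2] = 4×2 = 8 → [2, 8, 8]. Given [2, 8, 8] matches, so answer: Yes

Yes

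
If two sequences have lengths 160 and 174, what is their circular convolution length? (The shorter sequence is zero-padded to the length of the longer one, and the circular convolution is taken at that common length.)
Circular convolution (zero-padding the shorter input) has length max(m, n) = max(160, 174) = 174

174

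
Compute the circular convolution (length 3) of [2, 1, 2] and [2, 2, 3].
Use y[k] = Σ_j u[j]·v[(k-j) mod 3]. y[0] = 2×2 + 1×3 + 2×2 = 11; y[1] = 2×2 + 1×2 + 2×3 = 12; y[2] = 2×3 + 1×2 + 2×2 = 12. Result: [11, 12, 12]

[11, 12, 12]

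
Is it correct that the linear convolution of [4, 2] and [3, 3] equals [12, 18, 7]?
Recompute linear convolution of [4, 2] and [3, 3]: y[0] = 4×3 = 12; y[1] = 4×3 + 2×3 = 18; y[2] = 2×3 = 6 → [12, 18, 6]. Compare to given [12, 18, 7]: they differ at index 2: given 7, correct 6, so answer: No

No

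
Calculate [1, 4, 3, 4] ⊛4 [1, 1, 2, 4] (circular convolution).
Use y[k] = Σ_j x[j]·h[(k-j) mod 4]. y[0] = 1×1 + 4×4 + 3×2 + 4×1 = 27; y[1] = 1×1 + 4×1 + 3×4 + 4×2 = 25; y[2] = 1×2 + 4×1 + 3×1 + 4×4 = 25; y[3] = 1×4 + 4×2 + 3×1 + 4×1 = 19. Result: [27, 25, 25, 19]

[27, 25, 25, 19]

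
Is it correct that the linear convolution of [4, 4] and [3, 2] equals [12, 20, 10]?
Recompute linear convolution of [4, 4] and [3, 2]: y[0] = 4×3 = 12; y[1] = 4×2 + 4×3 = 20; y[2] = 4×2 = 8 → [12, 20, 8]. Compare to given [12, 20, 10]: they differ at index 2: given 10, correct 8, so answer: No

No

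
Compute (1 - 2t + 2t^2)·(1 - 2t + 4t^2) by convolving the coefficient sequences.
Ascending coefficients: a = [1, -2, 2], b = [1, -2, 4]. c[0] = 1×1 = 1; c[1] = 1×-2 + -2×1 = -4; c[2] = 1×4 + -2×-2 + 2×1 = 10; c[3] = -2×4 + 2×-2 = -12; c[4] = 2×4 = 8. Result coefficients: [1, -4, 10, -12, 8] → 1 - 4t + 10t^2 - 12t^3 + 8t^4

1 - 4t + 10t^2 - 12t^3 + 8t^4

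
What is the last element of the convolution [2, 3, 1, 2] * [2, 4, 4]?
Use y[k] = Σ_i a[i]·b[k-i] at k=5. y[5] = 2×4 = 8

8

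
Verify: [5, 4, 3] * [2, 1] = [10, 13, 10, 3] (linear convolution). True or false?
Recompute linear convolution of [5, 4, 3] and [2, 1]: y[0] = 5×2 = 10; y[1] = 5×1 + 4×2 = 13; y[2] = 4×1 + 3×2 = 10; y[3] = 3×1 = 3 → [10, 13, 10, 3]. Given [10, 13, 10, 3] matches, so answer: Yes

Yes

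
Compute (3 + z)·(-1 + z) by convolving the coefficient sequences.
Ascending coefficients: a = [3, 1], b = [-1, 1]. c[0] = 3×-1 = -3; c[1] = 3×1 + 1×-1 = 2; c[2] = 1×1 = 1. Result coefficients: [-3, 2, 1] → -3 + 2z + z^2

-3 + 2z + z^2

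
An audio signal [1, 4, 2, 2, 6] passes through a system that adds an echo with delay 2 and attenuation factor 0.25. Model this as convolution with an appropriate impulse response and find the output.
Direct-path + delayed-attenuated-path model → impulse response h = [1, 0, 0.25] (1 at lag 0, 0.25 at lag 2). Output y[n] = x[n] + 0.25·x[n - 2] (with x[n] = 0 outside 0..4): y[0] = 1 + 0.25×0 = 1; y[1] = 4 + 0.25×0 = 4; y[2] = 2 + 0.25×1 = 2.25; y[3] = 2 + 0.25×4 = 3.0; y[4] = 6 + 0.25×2 = 6.5; y[5] = 0 + 0.25×2 = 0.5; y[6] = 0 + 0.25×6 = 1.5. So y = [1, 4, 2.25, 3.0, 6.5, 0.5, 1.5]

[1, 4, 2.25, 3.0, 6.5, 0.5, 1.5]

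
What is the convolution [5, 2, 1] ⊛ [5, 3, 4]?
y[0] = 5×5 = 25; y[1] = 5×3 + 2×5 = 25; y[2] = 5×4 + 2×3 + 1×5 = 31; y[3] = 2×4 + 1×3 = 11; y[4] = 1×4 = 4

[25, 25, 31, 11, 4]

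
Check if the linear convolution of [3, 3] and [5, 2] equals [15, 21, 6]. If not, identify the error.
Recompute linear convolution of [3, 3] and [5, 2]: y[0] = 3×5 = 15; y[1] = 3×2 + 3×5 = 21; y[2] = 3×2 = 6 → [15, 21, 6]. Given [15, 21, 6] matches, so answer: Yes

Yes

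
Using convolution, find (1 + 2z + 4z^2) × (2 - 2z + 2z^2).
Ascending coefficients: a = [1, 2, 4], b = [2, -2, 2]. c[0] = 1×2 = 2; c[1] = 1×-2 + 2×2 = 2; c[2] = 1×2 + 2×-2 + 4×2 = 6; c[3] = 2×2 + 4×-2 = -4; c[4] = 4×2 = 8. Result coefficients: [2, 2, 6, -4, 8] → 2 + 2z + 6z^2 - 4z^3 + 8z^4

2 + 2z + 6z^2 - 4z^3 + 8z^4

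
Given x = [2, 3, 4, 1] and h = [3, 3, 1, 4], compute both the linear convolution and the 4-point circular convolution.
Linear: y_lin[0] = 2×3 = 6; y_lin[1] = 2×3 + 3×3 = 15; y_lin[2] = 2×1 + 3×3 + 4×3 = 23; y_lin[3] = 2×4 + 3×1 + 4×3 + 1×3 = 26; y_lin[4] = 3×4 + 4×1 + 1×3 = 19; y_lin[5] = 4×4 + 1×1 = 17; y_lin[6] = 1×4 = 4 → [6, 15, 23, 26, 19, 17, 4]. Circular (length 4): y[0] = 2×3 + 3×4 + 4×1 + 1×3 = 25; y[1] = 2×3 + 3×3 + 4×4 + 1×1 = 32; y[2] = 2×1 + 3×3 + 4×3 + 1×4 = 27; y[3] = 2×4 + 3×1 + 4×3 + 1×3 = 26 → [25, 32, 27, 26]

Linear: [6, 15, 23, 26, 19, 17, 4], Circular: [25, 32, 27, 26]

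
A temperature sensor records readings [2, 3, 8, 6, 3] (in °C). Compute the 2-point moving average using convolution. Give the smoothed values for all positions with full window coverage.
2-point moving average kernel = [1, 1]. Apply in 'valid' mode (full window coverage): avg[0] = (2 + 3) / 2 = 2.5; avg[1] = (3 + 8) / 2 = 5.5; avg[2] = (8 + 6) / 2 = 7.0; avg[3] = (6 + 3) / 2 = 4.5. Smoothed values: [2.5, 5.5, 7.0, 4.5]

[2.5, 5.5, 7.0, 4.5]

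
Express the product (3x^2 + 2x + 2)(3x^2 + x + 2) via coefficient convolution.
Ascending coefficients: a = [2, 2, 3], b = [2, 1, 3]. c[0] = 2×2 = 4; c[1] = 2×1 + 2×2 = 6; c[2] = 2×3 + 2×1 + 3×2 = 14; c[3] = 2×3 + 3×1 = 9; c[4] = 3×3 = 9. Result coefficients: [4, 6, 14, 9, 9] → 9x^4 + 9x^3 + 14x^2 + 6x + 4

9x^4 + 9x^3 + 14x^2 + 6x + 4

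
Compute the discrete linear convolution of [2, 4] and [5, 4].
y[0] = 2×5 = 10; y[1] = 2×4 + 4×5 = 28; y[2] = 4×4 = 16

[10, 28, 16]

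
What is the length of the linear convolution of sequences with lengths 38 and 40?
Linear/full convolution length: m + n - 1 = 38 + 40 - 1 = 77

77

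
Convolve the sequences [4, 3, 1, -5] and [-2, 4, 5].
y[0] = 4×-2 = -8; y[1] = 4×4 + 3×-2 = 10; y[2] = 4×5 + 3×4 + 1×-2 = 30; y[3] = 3×5 + 1×4 + -5×-2 = 29; y[4] = 1×5 + -5×4 = -15; y[5] = -5×5 = -25

[-8, 10, 30, 29, -15, -25]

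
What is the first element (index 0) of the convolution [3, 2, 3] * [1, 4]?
Use y[k] = Σ_i a[i]·b[k-i] at k=0. y[0] = 3×1 = 3

3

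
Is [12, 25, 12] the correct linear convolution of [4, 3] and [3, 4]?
Recompute linear convolution of [4, 3] and [3, 4]: y[0] = 4×3 = 12; y[1] = 4×4 + 3×3 = 25; y[2] = 3×4 = 12 → [12, 25, 12]. Given [12, 25, 12] matches, so answer: Yes

Yes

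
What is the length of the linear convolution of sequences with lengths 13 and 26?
Linear/full convolution length: m + n - 1 = 13 + 26 - 1 = 38

38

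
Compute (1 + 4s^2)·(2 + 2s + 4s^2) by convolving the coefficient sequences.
Ascending coefficients: a = [1, 0, 4], b = [2, 2, 4]. c[0] = 1×2 = 2; c[1] = 1×2 + 0×2 = 2; c[2] = 1×4 + 0×2 + 4×2 = 12; c[3] = 0×4 + 4×2 = 8; c[4] = 4×4 = 16. Result coefficients: [2, 2, 12, 8, 16] → 2 + 2s + 12s^2 + 8s^3 + 16s^4

2 + 2s + 12s^2 + 8s^3 + 16s^4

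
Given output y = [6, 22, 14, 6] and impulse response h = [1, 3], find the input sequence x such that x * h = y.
Deconvolve y=[6, 22, 14, 6] by h=[1, 3]. Since h[0]=1, solve forward: x[0] = y[0] / 1 = 6; x[1] = (y[1] - 6×3) / 1 = 4; x[2] = (y[2] - 4×3) / 1 = 2. So x = [6, 4, 2]. Check by forward convolution: y[0] = 6×1 = 6; y[1] = 6×3 + 4×1 = 22; y[2] = 4×3 + 2×1 = 14; y[3] = 2×3 = 6

[6, 4, 2]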